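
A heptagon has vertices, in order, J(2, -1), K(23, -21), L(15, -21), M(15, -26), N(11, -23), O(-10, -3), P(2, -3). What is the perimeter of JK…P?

90

|JK| = √((21)² + (-20)²) = √841 = 29
|KL| = √((-8)² + (0)²) = √64 = 8
|LM| = √((0)² + (-5)²) = √25 = 5
|MN| = √((-4)² + (3)²) = √25 = 5
|NO| = √((-21)² + (20)²) = √841 = 29
|OP| = √((12)² + (0)²) = √144 = 12
|PJ| = √((0)² + (2)²) = √4 = 2
Perimeter = 29 + 8 + 5 + 5 + 29 + 12 + 2 = 90.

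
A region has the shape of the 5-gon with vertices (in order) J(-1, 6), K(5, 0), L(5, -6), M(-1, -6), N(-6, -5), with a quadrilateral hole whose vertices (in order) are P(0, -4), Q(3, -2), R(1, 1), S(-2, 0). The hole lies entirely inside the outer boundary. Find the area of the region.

Outer boundary:
Apply the shoelace (surveyor's) formula: 2A = Σ (x_i·y_{i+1} − x_{i+1}·y_i), indices taken mod 5.
Σ = (-30) + (-30) + (-36) + (-31) + (-41) = -168
Area = |Σ|/2 = 84.
Hole:
Apply Gauss's area formula: 2A = Σ (x_i·y_{i+1} − x_{i+1}·y_i), indices taken mod 4.
Σ = (12) + (5) + (2) + (8) = 27
Area = |Σ|/2 = 13.5.
Net area = 84 − 13.5 = 70.5.

70.5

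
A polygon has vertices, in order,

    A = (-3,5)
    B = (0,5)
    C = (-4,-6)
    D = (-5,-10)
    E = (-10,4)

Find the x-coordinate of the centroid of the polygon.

-723/143

Apply Gauss's area formula. First the cross-terms c_i = x_i·y_{i+1} − x_{i+1}·y_i:
  -15, 20, 10, -120, -38  ⇒  2A = -143, A = -71.5.
Then Σ (x_i + x_{i+1})·c_i = 2169, so x̄ = 2169 / (6·(-71.5)) = -723/143.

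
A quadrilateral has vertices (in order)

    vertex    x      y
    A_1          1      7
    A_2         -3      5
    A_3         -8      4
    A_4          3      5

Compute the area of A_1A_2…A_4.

Σ = (26) + (28) + (-52) + (16) = 18
Area = |Σ|/2 = 9.

9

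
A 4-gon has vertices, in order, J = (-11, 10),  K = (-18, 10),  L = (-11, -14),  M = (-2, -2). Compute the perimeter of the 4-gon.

62

|JK| = √((-7)² + (0)²) = √49 = 7
|KL| = √((7)² + (-24)²) = √625 = 25
|LM| = √((9)² + (12)²) = √225 = 15
|MJ| = √((-9)² + (12)²) = √225 = 15
Perimeter = 7 + 25 + 15 + 15 = 62.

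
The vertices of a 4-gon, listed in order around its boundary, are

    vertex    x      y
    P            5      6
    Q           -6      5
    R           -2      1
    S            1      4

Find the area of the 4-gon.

21

Σ = (61) + (4) + (-9) + (-14) = 42
Area = |Σ|/2 = 21.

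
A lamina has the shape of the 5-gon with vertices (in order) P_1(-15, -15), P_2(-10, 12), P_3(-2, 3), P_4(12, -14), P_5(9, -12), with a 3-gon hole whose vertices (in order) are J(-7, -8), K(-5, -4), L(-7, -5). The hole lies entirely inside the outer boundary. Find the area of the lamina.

335.5

Outer boundary:
P_1→P_2: (-15)(12) − (-10)(-15) = -330
P_2→P_3: (-10)(3) − (-2)(12) = -6
P_3→P_4: (-2)(-14) − (12)(3) = -8
P_4→P_5: (12)(-12) − (9)(-14) = -18
P_5→P_1: (9)(-15) − (-15)(-12) = -315
Σ = -677
Area = |Σ|/2 = 338.5.
Hole:
Apply Gauss's area formula: 2A = Σ (x_i·y_{i+1} − x_{i+1}·y_i), indices taken mod 3.
J→K: (-7)(-4) − (-5)(-8) = -12
K→L: (-5)(-5) − (-7)(-4) = -3
L→J: (-7)(-8) − (-7)(-5) = 21
Σ = 6
Area = |Σ|/2 = 3.
Net area = 338.5 − 3 = 335.5.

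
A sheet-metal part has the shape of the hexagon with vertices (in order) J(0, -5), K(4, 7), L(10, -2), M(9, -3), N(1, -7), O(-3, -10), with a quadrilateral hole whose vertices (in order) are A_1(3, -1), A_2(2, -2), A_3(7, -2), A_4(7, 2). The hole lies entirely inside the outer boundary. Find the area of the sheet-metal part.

62.5

Outer boundary:
Apply Gauss's area formula: 2A = Σ (x_i·y_{i+1} − x_{i+1}·y_i), indices taken mod 6.
Σ = (20) + (-78) + (-12) + (-60) + (-31) + (15) = -146
Area = |Σ|/2 = 73.
Hole:
Cross-terms: -4, 10, 28, -13  ⇒  Σ = 21
Area = |Σ|/2 = 10.5.
Net area = 73 − 10.5 = 62.5.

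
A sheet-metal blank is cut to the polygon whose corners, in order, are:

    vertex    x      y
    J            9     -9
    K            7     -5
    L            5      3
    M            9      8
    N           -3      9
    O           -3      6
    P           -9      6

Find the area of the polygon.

127

Apply the surveyor's formula: 2A = Σ (x_i·y_{i+1} − x_{i+1}·y_i), indices taken mod 7.
J→K: (9)(-5) − (7)(-9) = 18
K→L: (7)(3) − (5)(-5) = 46
L→M: (5)(8) − (9)(3) = 13
M→N: (9)(9) − (-3)(8) = 105
N→O: (-3)(6) − (-3)(9) = 9
O→P: (-3)(6) − (-9)(6) = 36
P→J: (-9)(-9) − (9)(6) = 27
Σ = 254
Area = |Σ|/2 = 127.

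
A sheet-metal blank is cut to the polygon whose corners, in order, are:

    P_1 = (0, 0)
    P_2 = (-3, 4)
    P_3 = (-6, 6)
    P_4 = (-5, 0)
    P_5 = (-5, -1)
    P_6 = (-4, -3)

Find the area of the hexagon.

26

Apply the shoelace (surveyor's) formula: 2A = Σ (x_i·y_{i+1} − x_{i+1}·y_i), indices taken mod 6.
Σ = (0) + (6) + (30) + (5) + (11) + (0) = 52
Area = |Σ|/2 = 26.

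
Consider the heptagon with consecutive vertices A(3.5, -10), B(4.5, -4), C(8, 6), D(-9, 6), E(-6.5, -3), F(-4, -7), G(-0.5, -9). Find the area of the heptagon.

180.25

Apply the surveyor's formula: 2A = Σ (x_i·y_{i+1} − x_{i+1}·y_i), indices taken mod 7.
A→B: (3.5)(-4) − (4.5)(-10) = 31
B→C: (4.5)(6) − (8)(-4) = 59
C→D: (8)(6) − (-9)(6) = 102
D→E: (-9)(-3) − (-6.5)(6) = 66
E→F: (-6.5)(-7) − (-4)(-3) = 33.5
F→G: (-4)(-9) − (-0.5)(-7) = 32.5
G→A: (-0.5)(-10) − (3.5)(-9) = 36.5
Σ = 360.5
Area = |Σ|/2 = 180.25.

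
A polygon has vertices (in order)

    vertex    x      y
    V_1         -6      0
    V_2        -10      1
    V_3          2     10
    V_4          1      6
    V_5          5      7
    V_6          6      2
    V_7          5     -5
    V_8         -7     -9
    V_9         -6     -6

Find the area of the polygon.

Apply Gauss's area formula: 2A = Σ (x_i·y_{i+1} − x_{i+1}·y_i), indices taken mod 9.
V_1→V_2: (-6)(1) − (-10)(0) = -6
V_2→V_3: (-10)(10) − (2)(1) = -102
V_3→V_4: (2)(6) − (1)(10) = 2
V_4→V_5: (1)(7) − (5)(6) = -23
V_5→V_6: (5)(2) − (6)(7) = -32
V_6→V_7: (6)(-5) − (5)(2) = -40
V_7→V_8: (5)(-9) − (-7)(-5) = -80
V_8→V_9: (-7)(-6) − (-6)(-9) = -12
V_9→V_1: (-6)(0) − (-6)(-6) = -36
Σ = -329
Area = |Σ|/2 = 164.5.

164.5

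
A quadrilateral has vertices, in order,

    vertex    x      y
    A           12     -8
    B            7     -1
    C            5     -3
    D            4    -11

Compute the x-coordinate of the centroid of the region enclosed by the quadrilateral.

Apply the surveyor's formula. First the cross-terms c_i = x_i·y_{i+1} − x_{i+1}·y_i:
  44, -16, -43, 100  ⇒  2A = 85, A = 42.5.
Then Σ (x_i + x_{i+1})·c_i = 1857, so x̄ = 1857 / (6·42.5) = 619/85.

619/85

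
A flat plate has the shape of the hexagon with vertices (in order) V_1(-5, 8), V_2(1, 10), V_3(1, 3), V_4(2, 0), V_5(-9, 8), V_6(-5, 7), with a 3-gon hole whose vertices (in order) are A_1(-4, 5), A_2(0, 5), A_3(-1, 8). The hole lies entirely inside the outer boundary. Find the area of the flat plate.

Outer boundary:
Apply the surveyor's formula: 2A = Σ (x_i·y_{i+1} − x_{i+1}·y_i), indices taken mod 6.
Σ = (-58) + (-7) + (-6) + (16) + (-23) + (-5) = -83
Area = |Σ|/2 = 41.5.
Hole:
Σ = (-20) + (5) + (27) = 12
Area = |Σ|/2 = 6.
Net area = 41.5 − 6 = 35.5.

35.5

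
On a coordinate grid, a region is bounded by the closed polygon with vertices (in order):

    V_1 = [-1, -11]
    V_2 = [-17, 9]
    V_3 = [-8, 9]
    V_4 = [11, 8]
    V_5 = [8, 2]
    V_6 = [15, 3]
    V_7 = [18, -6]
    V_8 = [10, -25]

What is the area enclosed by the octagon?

Σ = (-196) + (-81) + (-163) + (-42) + (-6) + (-144) + (-390) + (-135) = -1157
Area = |Σ|/2 = 578.5.

578.5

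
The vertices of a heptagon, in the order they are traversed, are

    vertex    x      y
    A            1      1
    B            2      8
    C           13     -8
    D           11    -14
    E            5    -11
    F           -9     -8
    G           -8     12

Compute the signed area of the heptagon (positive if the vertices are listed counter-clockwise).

-295

Cross-terms: 6, -120, -94, -51, -139, -172, -20  ⇒  Σ = -590
Signed area = Σ/2 = -295 (negative ⇒ clockwise traversal).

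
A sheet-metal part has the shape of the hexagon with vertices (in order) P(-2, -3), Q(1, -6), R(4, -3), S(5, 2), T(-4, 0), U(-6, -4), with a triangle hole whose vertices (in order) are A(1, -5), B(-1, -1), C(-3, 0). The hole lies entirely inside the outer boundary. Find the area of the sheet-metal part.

Outer boundary:
Apply the shoelace (surveyor's) formula: 2A = Σ (x_i·y_{i+1} − x_{i+1}·y_i), indices taken mod 6.
Cross-terms: 15, 21, 23, 8, 16, 10  ⇒  Σ = 93
Area = |Σ|/2 = 46.5.
Hole:
Cross-terms: -6, -3, 15  ⇒  Σ = 6
Area = |Σ|/2 = 3.
Net area = 46.5 − 3 = 43.5.

43.5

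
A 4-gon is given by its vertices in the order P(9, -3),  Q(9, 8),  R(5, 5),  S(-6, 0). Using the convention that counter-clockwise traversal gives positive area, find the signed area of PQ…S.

76

Cross-terms: 99, 5, 30, 18  ⇒  Σ = 152
Signed area = Σ/2 = 76 (positive ⇒ counter-clockwise traversal).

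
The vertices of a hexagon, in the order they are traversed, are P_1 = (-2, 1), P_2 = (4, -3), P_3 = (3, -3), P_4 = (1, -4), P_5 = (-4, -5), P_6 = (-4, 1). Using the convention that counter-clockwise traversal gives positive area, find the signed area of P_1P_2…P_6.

-28.5

P_1→P_2: (-2)(-3) − (4)(1) = 2
P_2→P_3: (4)(-3) − (3)(-3) = -3
P_3→P_4: (3)(-4) − (1)(-3) = -9
P_4→P_5: (1)(-5) − (-4)(-4) = -21
P_5→P_6: (-4)(1) − (-4)(-5) = -24
P_6→P_1: (-4)(1) − (-2)(1) = -2
Σ = -57
Signed area = Σ/2 = -28.5 (negative ⇒ clockwise traversal).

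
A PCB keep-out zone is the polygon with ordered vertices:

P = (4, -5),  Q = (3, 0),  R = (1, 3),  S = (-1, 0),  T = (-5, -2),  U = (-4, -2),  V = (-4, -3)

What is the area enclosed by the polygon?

Apply the shoelace (surveyor's) formula: 2A = Σ (x_i·y_{i+1} − x_{i+1}·y_i), indices taken mod 7.
Cross-terms: 15, 9, 3, 2, 2, 4, 32  ⇒  Σ = 67
Area = |Σ|/2 = 33.5.

33.5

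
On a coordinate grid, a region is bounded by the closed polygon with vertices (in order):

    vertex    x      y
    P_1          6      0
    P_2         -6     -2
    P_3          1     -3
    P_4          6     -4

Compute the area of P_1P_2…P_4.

23

P_1→P_2: (6)(-2) − (-6)(0) = -12
P_2→P_3: (-6)(-3) − (1)(-2) = 20
P_3→P_4: (1)(-4) − (6)(-3) = 14
P_4→P_1: (6)(0) − (6)(-4) = 24
Σ = 46
Area = |Σ|/2 = 23.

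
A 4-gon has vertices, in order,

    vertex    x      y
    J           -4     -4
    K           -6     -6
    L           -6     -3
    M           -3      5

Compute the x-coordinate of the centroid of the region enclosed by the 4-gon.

-343/75

Apply Gauss's area formula. First the cross-terms c_i = x_i·y_{i+1} − x_{i+1}·y_i:
  0, -18, -39, 32  ⇒  2A = -25, A = -12.5.
Then Σ (x_i + x_{i+1})·c_i = 343, so x̄ = 343 / (6·(-12.5)) = -343/75.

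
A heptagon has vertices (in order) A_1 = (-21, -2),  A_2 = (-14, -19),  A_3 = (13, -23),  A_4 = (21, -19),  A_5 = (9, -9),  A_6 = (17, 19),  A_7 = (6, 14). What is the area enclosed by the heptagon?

Σ = (371) + (569) + (236) + (-18) + (324) + (124) + (282) = 1888
Area = |Σ|/2 = 944.

944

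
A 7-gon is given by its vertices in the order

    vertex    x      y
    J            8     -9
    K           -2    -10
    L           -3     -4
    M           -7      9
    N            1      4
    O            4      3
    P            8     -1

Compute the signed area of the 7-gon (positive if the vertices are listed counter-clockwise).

Apply the surveyor's formula: 2A = Σ (x_i·y_{i+1} − x_{i+1}·y_i), indices taken mod 7.
Σ = (-98) + (-22) + (-55) + (-37) + (-13) + (-28) + (-64) = -317
Signed area = Σ/2 = -158.5 (negative ⇒ clockwise traversal).

-158.5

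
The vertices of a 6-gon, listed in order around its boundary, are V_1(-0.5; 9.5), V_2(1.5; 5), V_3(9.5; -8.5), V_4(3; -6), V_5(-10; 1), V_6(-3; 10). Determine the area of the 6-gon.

Σ = (-16.75) + (-60.25) + (-31.5) + (-57) + (-97) + (-23.5) = -286
Area = |Σ|/2 = 143.

143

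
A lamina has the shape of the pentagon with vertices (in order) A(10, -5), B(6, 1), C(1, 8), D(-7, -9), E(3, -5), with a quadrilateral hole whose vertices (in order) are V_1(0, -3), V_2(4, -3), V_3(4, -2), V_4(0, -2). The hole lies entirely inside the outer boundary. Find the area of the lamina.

Outer boundary:
Σ = (40) + (47) + (47) + (62) + (35) = 231
Area = |Σ|/2 = 115.5.
Hole:
Apply the shoelace (surveyor's) formula: 2A = Σ (x_i·y_{i+1} − x_{i+1}·y_i), indices taken mod 4.
V_1→V_2: (0)(-3) − (4)(-3) = 12
V_2→V_3: (4)(-2) − (4)(-3) = 4
V_3→V_4: (4)(-2) − (0)(-2) = -8
V_4→V_1: (0)(-3) − (0)(-2) = 0
Σ = 8
Area = |Σ|/2 = 4.
Net area = 115.5 − 4 = 111.5.

111.5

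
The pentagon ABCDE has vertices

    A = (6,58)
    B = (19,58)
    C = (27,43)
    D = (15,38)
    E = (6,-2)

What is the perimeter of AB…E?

|AB| = √((13)² + (0)²) = √169 = 13
|BC| = √((8)² + (-15)²) = √289 = 17
|CD| = √((-12)² + (-5)²) = √169 = 13
|DE| = √((-9)² + (-40)²) = √1681 = 41
|EA| = √((0)² + (60)²) = √3600 = 60
Perimeter = 13 + 17 + 13 + 41 + 60 = 144.

144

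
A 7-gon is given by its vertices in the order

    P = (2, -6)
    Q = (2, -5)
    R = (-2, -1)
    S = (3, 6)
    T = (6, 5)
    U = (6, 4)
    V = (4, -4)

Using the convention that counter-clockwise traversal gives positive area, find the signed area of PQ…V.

-51

P→Q: (2)(-5) − (2)(-6) = 2
Q→R: (2)(-1) − (-2)(-5) = -12
R→S: (-2)(6) − (3)(-1) = -9
S→T: (3)(5) − (6)(6) = -21
T→U: (6)(4) − (6)(5) = -6
U→V: (6)(-4) − (4)(4) = -40
V→P: (4)(-6) − (2)(-4) = -16
Σ = -102
Signed area = Σ/2 = -51 (negative ⇒ clockwise traversal).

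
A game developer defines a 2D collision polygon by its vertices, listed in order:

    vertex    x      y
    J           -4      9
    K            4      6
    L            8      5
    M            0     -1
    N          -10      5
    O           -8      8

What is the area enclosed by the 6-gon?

93

Σ = (-60) + (-28) + (-8) + (-10) + (-40) + (-40) = -186
Area = |Σ|/2 = 93.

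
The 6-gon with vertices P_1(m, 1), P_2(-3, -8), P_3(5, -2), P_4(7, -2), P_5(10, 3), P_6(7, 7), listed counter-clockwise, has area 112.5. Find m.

The doubled signed area Σ (x_i y_{i+1} − x_{i+1} y_i) is linear in m.
With m=0 it equals 150; the coefficient of m is -15 (from the two edges through P_1).
So -15·m + 150 = 2·112.5 = 225 ⇒ m = -5.

-5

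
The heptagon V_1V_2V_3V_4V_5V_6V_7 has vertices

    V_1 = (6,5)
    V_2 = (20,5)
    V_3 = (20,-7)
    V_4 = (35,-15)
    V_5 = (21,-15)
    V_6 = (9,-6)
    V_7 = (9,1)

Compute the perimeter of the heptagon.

|V_1V_2| = √((14)² + (0)²) = √196 = 14
|V_2V_3| = √((0)² + (-12)²) = √144 = 12
|V_3V_4| = √((15)² + (-8)²) = √289 = 17
|V_4V_5| = √((-14)² + (0)²) = √196 = 14
|V_5V_6| = √((-12)² + (9)²) = √225 = 15
|V_6V_7| = √((0)² + (7)²) = √49 = 7
|V_7V_1| = √((-3)² + (4)²) = √25 = 5
Perimeter = 14 + 12 + 17 + 14 + 15 + 7 + 5 = 84.

84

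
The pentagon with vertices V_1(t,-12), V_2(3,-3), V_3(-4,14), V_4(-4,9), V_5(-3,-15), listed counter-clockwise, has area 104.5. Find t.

0

The doubled signed area Σ (x_i y_{i+1} − x_{i+1} y_i) is linear in t.
With t=0 it equals 209; the coefficient of t is 12 (from the two edges through V_1).
So 12·t + 209 = 2·104.5 = 209 ⇒ t = 0.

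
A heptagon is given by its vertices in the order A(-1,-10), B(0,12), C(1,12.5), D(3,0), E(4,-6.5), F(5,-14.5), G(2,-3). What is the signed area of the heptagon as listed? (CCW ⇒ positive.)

Σ = (-12) + (-12) + (-37.5) + (-19.5) + (-25.5) + (14) + (-23) = -115.5
Signed area = Σ/2 = -57.75 (negative ⇒ clockwise traversal).

-57.75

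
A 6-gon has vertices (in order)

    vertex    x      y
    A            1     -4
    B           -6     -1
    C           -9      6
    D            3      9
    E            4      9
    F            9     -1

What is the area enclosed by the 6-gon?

Apply Gauss's area formula: 2A = Σ (x_i·y_{i+1} − x_{i+1}·y_i), indices taken mod 6.
Σ = (-25) + (-45) + (-99) + (-9) + (-85) + (-35) = -298
Area = |Σ|/2 = 149.

149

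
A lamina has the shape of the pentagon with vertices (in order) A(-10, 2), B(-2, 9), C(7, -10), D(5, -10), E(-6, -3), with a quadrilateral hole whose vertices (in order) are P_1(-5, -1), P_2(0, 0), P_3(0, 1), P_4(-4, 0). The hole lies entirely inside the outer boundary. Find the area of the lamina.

129

Outer boundary:
Cross-terms: -86, -43, -20, -75, -42  ⇒  Σ = -266
Area = |Σ|/2 = 133.
Hole:
P_1→P_2: (-5)(0) − (0)(-1) = 0
P_2→P_3: (0)(1) − (0)(0) = 0
P_3→P_4: (0)(0) − (-4)(1) = 4
P_4→P_1: (-4)(-1) − (-5)(0) = 4
Σ = 8
Area = |Σ|/2 = 4.
Net area = 133 − 4 = 129.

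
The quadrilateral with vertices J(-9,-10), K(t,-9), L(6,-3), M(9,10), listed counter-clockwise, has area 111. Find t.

Write out the shoelace sum; only the two edges meeting at K involve t:
2·Area = [((-9)·(-9) − t·(-10)) + (t·(-3) − 6·(-9))] + 87
       = 7·t + 222 = 222
⇒ t = 0.

0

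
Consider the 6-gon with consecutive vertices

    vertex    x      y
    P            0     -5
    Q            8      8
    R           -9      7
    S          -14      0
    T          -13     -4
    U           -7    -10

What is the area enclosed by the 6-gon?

P→Q: (0)(8) − (8)(-5) = 40
Q→R: (8)(7) − (-9)(8) = 128
R→S: (-9)(0) − (-14)(7) = 98
S→T: (-14)(-4) − (-13)(0) = 56
T→U: (-13)(-10) − (-7)(-4) = 102
U→P: (-7)(-5) − (0)(-10) = 35
Σ = 459
Area = |Σ|/2 = 229.5.

229.5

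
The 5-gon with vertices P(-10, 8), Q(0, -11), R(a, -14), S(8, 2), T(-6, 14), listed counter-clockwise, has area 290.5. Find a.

Write out the shoelace sum; only the two edges meeting at R involve a:
2·Area = [(0·(-14) − a·(-11)) + (a·2 − 8·(-14))] + 326
       = 13·a + 438 = 581
⇒ a = 11.

11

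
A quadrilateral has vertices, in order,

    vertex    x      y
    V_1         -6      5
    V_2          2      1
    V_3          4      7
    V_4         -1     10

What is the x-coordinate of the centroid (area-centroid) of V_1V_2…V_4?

Apply the shoelace formula. First the cross-terms c_i = x_i·y_{i+1} − x_{i+1}·y_i:
  -16, 10, 47, 55  ⇒  2A = 96, A = 48.
Then Σ (x_i + x_{i+1})·c_i = -120, so x̄ = -120 / (6·48) = -5/12.

-5/12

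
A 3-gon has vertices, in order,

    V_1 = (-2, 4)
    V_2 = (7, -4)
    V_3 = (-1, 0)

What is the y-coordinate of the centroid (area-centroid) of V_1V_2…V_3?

Apply the shoelace (surveyor's) formula. First the cross-terms c_i = x_i·y_{i+1} − x_{i+1}·y_i:
  -20, -4, -4  ⇒  2A = -28, A = -14.
Then Σ (y_i + y_{i+1})·c_i = 0, so ȳ = 0 / (6·(-14)) = 0.

0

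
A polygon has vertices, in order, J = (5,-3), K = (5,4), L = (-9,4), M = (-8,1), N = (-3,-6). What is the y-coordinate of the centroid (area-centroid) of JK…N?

-2/153

Apply Gauss's area formula. First the cross-terms c_i = x_i·y_{i+1} − x_{i+1}·y_i:
  35, 56, 23, 51, 39  ⇒  2A = 204, A = 102.
Then Σ (y_i + y_{i+1})·c_i = -8, so ȳ = -8 / (6·102) = -2/153.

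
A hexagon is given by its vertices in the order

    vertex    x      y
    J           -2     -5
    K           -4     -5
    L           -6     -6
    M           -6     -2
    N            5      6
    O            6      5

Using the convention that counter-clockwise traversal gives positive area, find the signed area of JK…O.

-48.5

Apply the shoelace formula: 2A = Σ (x_i·y_{i+1} − x_{i+1}·y_i), indices taken mod 6.
Σ = (-10) + (-6) + (-24) + (-26) + (-11) + (-20) = -97
Signed area = Σ/2 = -48.5 (negative ⇒ clockwise traversal).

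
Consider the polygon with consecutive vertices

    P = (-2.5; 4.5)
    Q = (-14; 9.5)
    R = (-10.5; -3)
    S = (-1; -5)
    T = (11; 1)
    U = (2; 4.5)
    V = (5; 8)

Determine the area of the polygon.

184

Apply Gauss's area formula: 2A = Σ (x_i·y_{i+1} − x_{i+1}·y_i), indices taken mod 7.
Σ = (39.25) + (141.75) + (49.5) + (54) + (47.5) + (-6.5) + (42.5) = 368
Area = |Σ|/2 = 184.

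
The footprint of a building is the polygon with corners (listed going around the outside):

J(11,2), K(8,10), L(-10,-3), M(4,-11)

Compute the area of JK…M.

210.5

Apply the surveyor's formula: 2A = Σ (x_i·y_{i+1} − x_{i+1}·y_i), indices taken mod 4.
Σ = (94) + (76) + (122) + (129) = 421
Area = |Σ|/2 = 210.5.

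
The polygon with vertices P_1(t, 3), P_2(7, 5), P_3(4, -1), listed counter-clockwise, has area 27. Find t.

The doubled signed area Σ (x_i y_{i+1} − x_{i+1} y_i) is linear in t.
With t=0 it equals -36; the coefficient of t is 6 (from the two edges through P_1).
So 6·t + -36 = 2·27 = 54 ⇒ t = 15.

15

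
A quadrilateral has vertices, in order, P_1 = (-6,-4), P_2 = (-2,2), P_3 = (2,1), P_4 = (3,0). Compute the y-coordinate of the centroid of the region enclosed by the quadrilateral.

Apply Gauss's area formula. First the cross-terms c_i = x_i·y_{i+1} − x_{i+1}·y_i:
  -20, -6, -3, -12  ⇒  2A = -41, A = -20.5.
Then Σ (y_i + y_{i+1})·c_i = 67, so ȳ = 67 / (6·(-20.5)) = -67/123.

-67/123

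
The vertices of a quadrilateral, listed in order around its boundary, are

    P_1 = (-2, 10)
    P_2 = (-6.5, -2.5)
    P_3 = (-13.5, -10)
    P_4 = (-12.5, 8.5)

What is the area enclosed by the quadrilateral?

123.25

Apply the surveyor's formula: 2A = Σ (x_i·y_{i+1} − x_{i+1}·y_i), indices taken mod 4.
P_1→P_2: (-2)(-2.5) − (-6.5)(10) = 70
P_2→P_3: (-6.5)(-10) − (-13.5)(-2.5) = 31.25
P_3→P_4: (-13.5)(8.5) − (-12.5)(-10) = -239.75
P_4→P_1: (-12.5)(10) − (-2)(8.5) = -108
Σ = -246.5
Area = |Σ|/2 = 123.25.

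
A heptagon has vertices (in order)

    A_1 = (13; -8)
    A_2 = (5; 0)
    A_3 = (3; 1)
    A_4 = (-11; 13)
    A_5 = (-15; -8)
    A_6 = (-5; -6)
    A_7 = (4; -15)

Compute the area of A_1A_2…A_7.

Apply the surveyor's formula: 2A = Σ (x_i·y_{i+1} − x_{i+1}·y_i), indices taken mod 7.
Σ = (40) + (5) + (50) + (283) + (50) + (99) + (163) = 690
Area = |Σ|/2 = 345.

345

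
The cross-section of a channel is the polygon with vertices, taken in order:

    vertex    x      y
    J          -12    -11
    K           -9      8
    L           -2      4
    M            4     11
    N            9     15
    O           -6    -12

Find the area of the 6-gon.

J→K: (-12)(8) − (-9)(-11) = -195
K→L: (-9)(4) − (-2)(8) = -20
L→M: (-2)(11) − (4)(4) = -38
M→N: (4)(15) − (9)(11) = -39
N→O: (9)(-12) − (-6)(15) = -18
O→J: (-6)(-11) − (-12)(-12) = -78
Σ = -388
Area = |Σ|/2 = 194.

194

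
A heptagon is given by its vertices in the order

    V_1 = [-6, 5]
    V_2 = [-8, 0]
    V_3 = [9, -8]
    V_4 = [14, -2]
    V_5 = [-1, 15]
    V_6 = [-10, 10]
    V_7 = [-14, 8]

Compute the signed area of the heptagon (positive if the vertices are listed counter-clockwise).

292

Apply the shoelace formula: 2A = Σ (x_i·y_{i+1} − x_{i+1}·y_i), indices taken mod 7.
Σ = (40) + (64) + (94) + (208) + (140) + (60) + (-22) = 584
Signed area = Σ/2 = 292 (positive ⇒ counter-clockwise traversal).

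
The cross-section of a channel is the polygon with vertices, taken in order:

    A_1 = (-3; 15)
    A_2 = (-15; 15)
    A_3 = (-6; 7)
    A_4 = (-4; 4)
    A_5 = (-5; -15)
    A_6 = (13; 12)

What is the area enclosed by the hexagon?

Cross-terms: 180, -15, 4, 80, 135, 231  ⇒  Σ = 615
Area = |Σ|/2 = 307.5.

307.5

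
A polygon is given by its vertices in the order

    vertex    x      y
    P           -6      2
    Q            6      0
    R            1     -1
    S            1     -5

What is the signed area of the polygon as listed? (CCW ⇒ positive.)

Cross-terms: -12, -6, -4, -28  ⇒  Σ = -50
Signed area = Σ/2 = -25 (negative ⇒ clockwise traversal).

-25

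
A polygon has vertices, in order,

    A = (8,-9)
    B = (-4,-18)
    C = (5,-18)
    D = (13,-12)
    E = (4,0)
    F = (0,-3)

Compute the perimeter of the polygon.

64

|AB| = √((-12)² + (-9)²) = √225 = 15
|BC| = √((9)² + (0)²) = √81 = 9
|CD| = √((8)² + (6)²) = √100 = 10
|DE| = √((-9)² + (12)²) = √225 = 15
|EF| = √((-4)² + (-3)²) = √25 = 5
|FA| = √((8)² + (-6)²) = √100 = 10
Perimeter = 15 + 9 + 10 + 15 + 5 + 10 = 64.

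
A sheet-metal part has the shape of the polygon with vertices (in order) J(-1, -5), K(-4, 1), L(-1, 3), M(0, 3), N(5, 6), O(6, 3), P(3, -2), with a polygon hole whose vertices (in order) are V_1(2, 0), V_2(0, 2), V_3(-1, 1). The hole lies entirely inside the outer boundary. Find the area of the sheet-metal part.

Outer boundary:
Σ = (-21) + (-11) + (-3) + (-15) + (-21) + (-21) + (-17) = -109
Area = |Σ|/2 = 54.5.
Hole:
Apply Gauss's area formula: 2A = Σ (x_i·y_{i+1} − x_{i+1}·y_i), indices taken mod 3.
V_1→V_2: (2)(2) − (0)(0) = 4
V_2→V_3: (0)(1) − (-1)(2) = 2
V_3→V_1: (-1)(0) − (2)(1) = -2
Σ = 4
Area = |Σ|/2 = 2.
Net area = 54.5 − 2 = 52.5.

52.5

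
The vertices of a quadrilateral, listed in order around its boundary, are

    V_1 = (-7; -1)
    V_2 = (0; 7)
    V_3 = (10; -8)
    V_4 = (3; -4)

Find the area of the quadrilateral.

83

V_1→V_2: (-7)(7) − (0)(-1) = -49
V_2→V_3: (0)(-8) − (10)(7) = -70
V_3→V_4: (10)(-4) − (3)(-8) = -16
V_4→V_1: (3)(-1) − (-7)(-4) = -31
Σ = -166
Area = |Σ|/2 = 83.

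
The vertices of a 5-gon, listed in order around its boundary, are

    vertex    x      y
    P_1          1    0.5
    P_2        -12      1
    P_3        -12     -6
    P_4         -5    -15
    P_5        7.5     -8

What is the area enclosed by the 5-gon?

Σ = (7) + (84) + (150) + (152.5) + (11.75) = 405.25
Area = |Σ|/2 = 202.625.

202.625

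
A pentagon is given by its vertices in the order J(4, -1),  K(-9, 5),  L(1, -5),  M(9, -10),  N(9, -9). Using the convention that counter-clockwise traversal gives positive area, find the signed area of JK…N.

Apply the shoelace formula: 2A = Σ (x_i·y_{i+1} − x_{i+1}·y_i), indices taken mod 5.
Σ = (11) + (40) + (35) + (9) + (27) = 122
Signed area = Σ/2 = 61 (positive ⇒ counter-clockwise traversal).

61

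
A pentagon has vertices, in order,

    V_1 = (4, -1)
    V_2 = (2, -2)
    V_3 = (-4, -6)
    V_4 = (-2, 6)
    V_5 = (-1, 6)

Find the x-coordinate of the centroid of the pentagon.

Apply Gauss's area formula. First the cross-terms c_i = x_i·y_{i+1} − x_{i+1}·y_i:
  -6, -20, -36, -6, -23  ⇒  2A = -91, A = -45.5.
Then Σ (x_i + x_{i+1})·c_i = 169, so x̄ = 169 / (6·(-45.5)) = -13/21.

-13/21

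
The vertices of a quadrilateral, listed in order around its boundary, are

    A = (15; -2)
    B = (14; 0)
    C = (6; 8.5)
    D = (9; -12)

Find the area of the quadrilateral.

Apply Gauss's area formula: 2A = Σ (x_i·y_{i+1} − x_{i+1}·y_i), indices taken mod 4.
Σ = (28) + (119) + (-148.5) + (162) = 160.5
Area = |Σ|/2 = 80.25.

80.25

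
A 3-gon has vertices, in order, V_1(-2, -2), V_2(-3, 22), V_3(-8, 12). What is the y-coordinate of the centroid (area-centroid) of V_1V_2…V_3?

Apply the shoelace formula. First the cross-terms c_i = x_i·y_{i+1} − x_{i+1}·y_i:
  -50, 140, 40  ⇒  2A = 130, A = 65.
Then Σ (y_i + y_{i+1})·c_i = 4160, so ȳ = 4160 / (6·65) = 32/3.

32/3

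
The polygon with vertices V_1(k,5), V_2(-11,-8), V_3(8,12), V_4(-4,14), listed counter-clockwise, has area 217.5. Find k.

The doubled signed area Σ (x_i y_{i+1} − x_{i+1} y_i) is linear in k.
With k=0 it equals 127; the coefficient of k is -22 (from the two edges through V_1).
So -22·k + 127 = 2·217.5 = 435 ⇒ k = -14.

-14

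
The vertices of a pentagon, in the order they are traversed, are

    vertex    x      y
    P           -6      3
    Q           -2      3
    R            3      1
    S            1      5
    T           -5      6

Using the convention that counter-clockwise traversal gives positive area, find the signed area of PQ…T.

Cross-terms: -12, -11, 14, 31, 21  ⇒  Σ = 43
Signed area = Σ/2 = 21.5 (positive ⇒ counter-clockwise traversal).

21.5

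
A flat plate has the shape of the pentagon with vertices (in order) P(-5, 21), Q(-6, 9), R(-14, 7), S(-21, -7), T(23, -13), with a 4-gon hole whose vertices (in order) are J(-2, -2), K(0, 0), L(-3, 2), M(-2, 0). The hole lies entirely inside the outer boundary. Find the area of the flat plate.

627

Outer boundary:
Apply the surveyor's formula: 2A = Σ (x_i·y_{i+1} − x_{i+1}·y_i), indices taken mod 5.
P→Q: (-5)(9) − (-6)(21) = 81
Q→R: (-6)(7) − (-14)(9) = 84
R→S: (-14)(-7) − (-21)(7) = 245
S→T: (-21)(-13) − (23)(-7) = 434
T→P: (23)(21) − (-5)(-13) = 418
Σ = 1262
Area = |Σ|/2 = 631.
Hole:
Σ = (0) + (0) + (4) + (4) = 8
Area = |Σ|/2 = 4.
Net area = 631 − 4 = 627.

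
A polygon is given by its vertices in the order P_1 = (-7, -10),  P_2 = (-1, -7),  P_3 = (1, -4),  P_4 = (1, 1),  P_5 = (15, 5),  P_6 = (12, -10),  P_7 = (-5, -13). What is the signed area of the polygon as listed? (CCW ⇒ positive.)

Σ = (39) + (11) + (5) + (-10) + (-210) + (-206) + (-41) = -412
Signed area = Σ/2 = -206 (negative ⇒ clockwise traversal).

-206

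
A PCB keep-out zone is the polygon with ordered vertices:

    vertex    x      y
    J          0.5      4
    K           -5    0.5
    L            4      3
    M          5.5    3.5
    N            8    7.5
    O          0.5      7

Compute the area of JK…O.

32.375

Σ = (20.25) + (-17) + (-2.5) + (13.25) + (52.25) + (-1.5) = 64.75
Area = |Σ|/2 = 32.375.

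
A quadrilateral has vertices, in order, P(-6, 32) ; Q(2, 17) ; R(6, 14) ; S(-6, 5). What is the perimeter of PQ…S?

64

|PQ| = √((8)² + (-15)²) = √289 = 17
|QR| = √((4)² + (-3)²) = √25 = 5
|RS| = √((-12)² + (-9)²) = √225 = 15
|SP| = √((0)² + (27)²) = √729 = 27
Perimeter = 17 + 5 + 15 + 27 = 64.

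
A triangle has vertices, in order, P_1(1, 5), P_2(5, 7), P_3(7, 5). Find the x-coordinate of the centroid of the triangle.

Apply the surveyor's formula. First the cross-terms c_i = x_i·y_{i+1} − x_{i+1}·y_i:
  -18, -24, 30  ⇒  2A = -12, A = -6.
Then Σ (x_i + x_{i+1})·c_i = -156, so x̄ = -156 / (6·(-6)) = 13/3.

13/3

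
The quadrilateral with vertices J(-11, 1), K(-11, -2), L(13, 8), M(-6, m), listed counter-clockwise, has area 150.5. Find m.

12

Write out the shoelace sum; only the two edges meeting at M involve m:
2·Area = [(13·m − (-6)·8) + ((-6)·1 − (-11)·m)] + -29
       = 24·m + 13 = 301
⇒ m = 12.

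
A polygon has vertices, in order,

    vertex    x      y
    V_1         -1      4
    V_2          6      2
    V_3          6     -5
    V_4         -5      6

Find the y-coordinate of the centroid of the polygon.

Apply the shoelace formula. First the cross-terms c_i = x_i·y_{i+1} − x_{i+1}·y_i:
  -26, -42, 11, -14  ⇒  2A = -71, A = -35.5.
Then Σ (y_i + y_{i+1})·c_i = -159, so ȳ = -159 / (6·(-35.5)) = 53/71.

53/71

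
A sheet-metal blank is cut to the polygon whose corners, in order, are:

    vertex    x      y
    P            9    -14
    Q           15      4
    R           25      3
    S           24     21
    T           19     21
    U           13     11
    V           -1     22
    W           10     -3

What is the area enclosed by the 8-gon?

Apply Gauss's area formula: 2A = Σ (x_i·y_{i+1} − x_{i+1}·y_i), indices taken mod 8.
P→Q: (9)(4) − (15)(-14) = 246
Q→R: (15)(3) − (25)(4) = -55
R→S: (25)(21) − (24)(3) = 453
S→T: (24)(21) − (19)(21) = 105
T→U: (19)(11) − (13)(21) = -64
U→V: (13)(22) − (-1)(11) = 297
V→W: (-1)(-3) − (10)(22) = -217
W→P: (10)(-14) − (9)(-3) = -113
Σ = 652
Area = |Σ|/2 = 326.

326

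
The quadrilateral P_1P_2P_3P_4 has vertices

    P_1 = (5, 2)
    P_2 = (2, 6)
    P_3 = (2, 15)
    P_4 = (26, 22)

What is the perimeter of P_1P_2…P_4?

68

|P_1P_2| = √((-3)² + (4)²) = √25 = 5
|P_2P_3| = √((0)² + (9)²) = √81 = 9
|P_3P_4| = √((24)² + (7)²) = √625 = 25
|P_4P_1| = √((-21)² + (-20)²) = √841 = 29
Perimeter = 5 + 9 + 25 + 29 = 68.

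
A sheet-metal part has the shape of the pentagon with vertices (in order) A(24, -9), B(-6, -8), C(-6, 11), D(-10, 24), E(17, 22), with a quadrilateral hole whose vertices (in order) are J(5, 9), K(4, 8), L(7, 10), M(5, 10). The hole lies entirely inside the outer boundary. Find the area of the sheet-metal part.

850

Outer boundary:
Cross-terms: -246, -114, -34, -628, -681  ⇒  Σ = -1703
Area = |Σ|/2 = 851.5.
Hole:
Cross-terms: 4, -16, 20, -5  ⇒  Σ = 3
Area = |Σ|/2 = 1.5.
Net area = 851.5 − 1.5 = 850.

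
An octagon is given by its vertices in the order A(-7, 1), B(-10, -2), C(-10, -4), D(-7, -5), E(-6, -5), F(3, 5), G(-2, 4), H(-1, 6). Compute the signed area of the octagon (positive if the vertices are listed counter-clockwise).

55.5

Cross-terms: 24, 20, 22, 5, -15, 22, -8, 41  ⇒  Σ = 111
Signed area = Σ/2 = 55.5 (positive ⇒ counter-clockwise traversal).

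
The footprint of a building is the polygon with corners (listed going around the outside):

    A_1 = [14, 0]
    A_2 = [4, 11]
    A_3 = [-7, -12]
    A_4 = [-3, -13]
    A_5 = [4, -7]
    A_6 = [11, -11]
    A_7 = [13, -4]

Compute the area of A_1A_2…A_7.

A_1→A_2: (14)(11) − (4)(0) = 154
A_2→A_3: (4)(-12) − (-7)(11) = 29
A_3→A_4: (-7)(-13) − (-3)(-12) = 55
A_4→A_5: (-3)(-7) − (4)(-13) = 73
A_5→A_6: (4)(-11) − (11)(-7) = 33
A_6→A_7: (11)(-4) − (13)(-11) = 99
A_7→A_1: (13)(0) − (14)(-4) = 56
Σ = 499
Area = |Σ|/2 = 249.5.

249.5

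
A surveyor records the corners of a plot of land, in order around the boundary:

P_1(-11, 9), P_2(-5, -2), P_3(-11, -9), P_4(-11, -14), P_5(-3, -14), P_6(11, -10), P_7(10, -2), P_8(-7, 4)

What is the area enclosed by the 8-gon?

P_1→P_2: (-11)(-2) − (-5)(9) = 67
P_2→P_3: (-5)(-9) − (-11)(-2) = 23
P_3→P_4: (-11)(-14) − (-11)(-9) = 55
P_4→P_5: (-11)(-14) − (-3)(-14) = 112
P_5→P_6: (-3)(-10) − (11)(-14) = 184
P_6→P_7: (11)(-2) − (10)(-10) = 78
P_7→P_8: (10)(4) − (-7)(-2) = 26
P_8→P_1: (-7)(9) − (-11)(4) = -19
Σ = 526
Area = |Σ|/2 = 263.

263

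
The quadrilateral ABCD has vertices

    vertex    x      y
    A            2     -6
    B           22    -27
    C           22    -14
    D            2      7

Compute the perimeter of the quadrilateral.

84

|AB| = √((20)² + (-21)²) = √841 = 29
|BC| = √((0)² + (13)²) = √169 = 13
|CD| = √((-20)² + (21)²) = √841 = 29
|DA| = √((0)² + (-13)²) = √169 = 13
Perimeter = 29 + 13 + 29 + 13 = 84.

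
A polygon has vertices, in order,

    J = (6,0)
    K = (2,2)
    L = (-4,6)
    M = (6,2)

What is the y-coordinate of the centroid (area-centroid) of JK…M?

Apply the shoelace (surveyor's) formula. First the cross-terms c_i = x_i·y_{i+1} − x_{i+1}·y_i:
  12, 20, -44, -12  ⇒  2A = -24, A = -12.
Then Σ (y_i + y_{i+1})·c_i = -192, so ȳ = -192 / (6·(-12)) = 8/3.

8/3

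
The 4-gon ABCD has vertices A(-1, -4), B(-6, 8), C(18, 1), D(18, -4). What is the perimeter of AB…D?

|AB| = √((-5)² + (12)²) = √169 = 13
|BC| = √((24)² + (-7)²) = √625 = 25
|CD| = √((0)² + (-5)²) = √25 = 5
|DA| = √((-19)² + (0)²) = √361 = 19
Perimeter = 13 + 25 + 5 + 19 = 62.

62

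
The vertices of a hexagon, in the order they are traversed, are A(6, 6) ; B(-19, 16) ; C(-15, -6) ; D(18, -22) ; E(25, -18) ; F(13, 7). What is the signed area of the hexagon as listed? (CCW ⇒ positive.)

836.5

Apply the surveyor's formula: 2A = Σ (x_i·y_{i+1} − x_{i+1}·y_i), indices taken mod 6.
Cross-terms: 210, 354, 438, 226, 409, 36  ⇒  Σ = 1673
Signed area = Σ/2 = 836.5 (positive ⇒ counter-clockwise traversal).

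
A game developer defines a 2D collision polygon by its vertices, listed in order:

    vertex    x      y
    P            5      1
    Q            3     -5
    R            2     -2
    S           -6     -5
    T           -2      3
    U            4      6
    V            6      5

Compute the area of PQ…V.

Apply the shoelace formula: 2A = Σ (x_i·y_{i+1} − x_{i+1}·y_i), indices taken mod 7.
P→Q: (5)(-5) − (3)(1) = -28
Q→R: (3)(-2) − (2)(-5) = 4
R→S: (2)(-5) − (-6)(-2) = -22
S→T: (-6)(3) − (-2)(-5) = -28
T→U: (-2)(6) − (4)(3) = -24
U→V: (4)(5) − (6)(6) = -16
V→P: (6)(1) − (5)(5) = -19
Σ = -133
Area = |Σ|/2 = 66.5.

66.5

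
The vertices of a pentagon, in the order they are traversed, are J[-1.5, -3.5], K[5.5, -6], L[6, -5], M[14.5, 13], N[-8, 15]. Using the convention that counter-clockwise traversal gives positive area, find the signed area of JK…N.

Apply the shoelace formula: 2A = Σ (x_i·y_{i+1} − x_{i+1}·y_i), indices taken mod 5.
Cross-terms: 28.25, 8.5, 150.5, 321.5, 50.5  ⇒  Σ = 559.25
Signed area = Σ/2 = 279.625 (positive ⇒ counter-clockwise traversal).

279.625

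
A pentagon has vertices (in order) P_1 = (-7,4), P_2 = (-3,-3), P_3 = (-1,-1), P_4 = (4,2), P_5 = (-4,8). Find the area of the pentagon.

Σ = (33) + (0) + (2) + (40) + (40) = 115
Area = |Σ|/2 = 57.5.

57.5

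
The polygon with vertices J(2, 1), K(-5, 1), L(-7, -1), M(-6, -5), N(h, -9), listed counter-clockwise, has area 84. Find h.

8

Write out the shoelace sum; only the two edges meeting at N involve h:
2·Area = [((-6)·(-9) − h·(-5)) + (h·1 − 2·(-9))] + 48
       = 6·h + 120 = 168
⇒ h = 8.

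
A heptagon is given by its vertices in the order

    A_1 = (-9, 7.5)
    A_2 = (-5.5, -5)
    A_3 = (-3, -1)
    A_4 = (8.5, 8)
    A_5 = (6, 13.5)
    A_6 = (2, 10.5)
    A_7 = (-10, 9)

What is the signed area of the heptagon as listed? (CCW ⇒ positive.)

146.5

Apply the shoelace formula: 2A = Σ (x_i·y_{i+1} − x_{i+1}·y_i), indices taken mod 7.
Cross-terms: 86.25, -9.5, -15.5, 66.75, 36, 123, 6  ⇒  Σ = 293
Signed area = Σ/2 = 146.5 (positive ⇒ counter-clockwise traversal).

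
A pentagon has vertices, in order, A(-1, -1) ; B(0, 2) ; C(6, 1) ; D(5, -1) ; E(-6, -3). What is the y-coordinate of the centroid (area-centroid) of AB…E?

Apply Gauss's area formula. First the cross-terms c_i = x_i·y_{i+1} − x_{i+1}·y_i:
  -2, -12, -11, -21, 3  ⇒  2A = -43, A = -21.5.
Then Σ (y_i + y_{i+1})·c_i = 34, so ȳ = 34 / (6·(-21.5)) = -34/129.

-34/129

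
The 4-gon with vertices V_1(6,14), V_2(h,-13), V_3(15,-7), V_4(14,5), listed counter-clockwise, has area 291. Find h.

The doubled signed area Σ (x_i y_{i+1} − x_{i+1} y_i) is linear in h.
With h=0 it equals 456; the coefficient of h is -21 (from the two edges through V_2).
So -21·h + 456 = 2·291 = 582 ⇒ h = -6.

-6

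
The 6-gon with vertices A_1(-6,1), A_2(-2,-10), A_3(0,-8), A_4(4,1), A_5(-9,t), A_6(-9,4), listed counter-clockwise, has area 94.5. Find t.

Write out the shoelace sum; only the two edges meeting at A_5 involve t:
2·Area = [(4·t − (-9)·1) + ((-9)·4 − (-9)·t)] + 125
       = 13·t + 98 = 189
⇒ t = 7.

7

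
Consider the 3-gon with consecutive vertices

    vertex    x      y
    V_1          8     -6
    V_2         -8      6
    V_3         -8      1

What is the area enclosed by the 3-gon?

40

Apply the shoelace (surveyor's) formula: 2A = Σ (x_i·y_{i+1} − x_{i+1}·y_i), indices taken mod 3.
Cross-terms: 0, 40, 40  ⇒  Σ = 80
Area = |Σ|/2 = 40.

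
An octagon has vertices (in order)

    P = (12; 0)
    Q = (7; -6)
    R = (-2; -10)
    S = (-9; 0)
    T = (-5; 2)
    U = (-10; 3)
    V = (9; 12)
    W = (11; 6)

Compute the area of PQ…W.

277

Apply the surveyor's formula: 2A = Σ (x_i·y_{i+1} − x_{i+1}·y_i), indices taken mod 8.
Cross-terms: -72, -82, -90, -18, 5, -147, -78, -72  ⇒  Σ = -554
Area = |Σ|/2 = 277.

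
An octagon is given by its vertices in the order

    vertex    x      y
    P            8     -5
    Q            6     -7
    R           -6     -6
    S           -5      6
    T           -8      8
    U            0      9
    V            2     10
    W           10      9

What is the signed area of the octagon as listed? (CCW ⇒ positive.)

-228

P→Q: (8)(-7) − (6)(-5) = -26
Q→R: (6)(-6) − (-6)(-7) = -78
R→S: (-6)(6) − (-5)(-6) = -66
S→T: (-5)(8) − (-8)(6) = 8
T→U: (-8)(9) − (0)(8) = -72
U→V: (0)(10) − (2)(9) = -18
V→W: (2)(9) − (10)(10) = -82
W→P: (10)(-5) − (8)(9) = -122
Σ = -456
Signed area = Σ/2 = -228 (negative ⇒ clockwise traversal).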